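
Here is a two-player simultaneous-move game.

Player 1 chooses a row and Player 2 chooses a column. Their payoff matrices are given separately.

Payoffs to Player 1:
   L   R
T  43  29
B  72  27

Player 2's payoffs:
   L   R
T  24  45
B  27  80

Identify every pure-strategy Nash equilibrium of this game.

Player 1 against L: payoffs 43, 72 → best response B.
Player 1 against R: payoffs 29, 27 → best response T.
Player 2 against T: payoffs 24, 45 → best response R.
Player 2 against B: payoffs 27, 80 → best response R.
Mutual best responses: (T, R).

The unique pure-strategy Nash equilibrium is (T, R).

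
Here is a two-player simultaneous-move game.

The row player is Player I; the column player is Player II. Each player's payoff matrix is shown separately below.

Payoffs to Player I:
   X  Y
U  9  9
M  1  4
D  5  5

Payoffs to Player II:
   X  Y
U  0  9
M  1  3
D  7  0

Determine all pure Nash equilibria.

For each strategy profile, look for a profitable unilateral deviation.
(U, X): Player II can switch to Y (0 → 9). Not NE.
(U, Y): Player I gets 9, best alternative 5; Player II gets 9, best alternative 0. No profitable deviation — NE.
(M, X): Player I can switch to U (1 → 9). Not NE.
(M, Y): Player I can switch to U (4 → 9). Not NE.
(D, X): Player I can switch to U (5 → 9). Not NE.
(D, Y): Player I can switch to U (5 → 9). Not NE.

(U, Y)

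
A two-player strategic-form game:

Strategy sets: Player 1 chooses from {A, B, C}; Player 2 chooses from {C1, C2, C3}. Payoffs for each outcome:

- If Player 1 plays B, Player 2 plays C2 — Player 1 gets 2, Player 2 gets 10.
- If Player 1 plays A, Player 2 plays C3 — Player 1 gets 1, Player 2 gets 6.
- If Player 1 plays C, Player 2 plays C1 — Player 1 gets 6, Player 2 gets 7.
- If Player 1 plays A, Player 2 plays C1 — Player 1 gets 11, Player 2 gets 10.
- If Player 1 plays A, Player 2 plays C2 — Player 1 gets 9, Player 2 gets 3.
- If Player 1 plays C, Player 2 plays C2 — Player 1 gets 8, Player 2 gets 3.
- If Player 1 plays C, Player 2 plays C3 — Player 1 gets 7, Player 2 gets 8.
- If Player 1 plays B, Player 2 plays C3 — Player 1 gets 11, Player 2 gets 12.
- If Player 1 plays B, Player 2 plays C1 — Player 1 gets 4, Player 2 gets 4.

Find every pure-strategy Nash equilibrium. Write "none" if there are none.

(A, C1): Player 1 gets 11, best alternative 6; Player 2 gets 10, best alternative 6. No profitable deviation — NE.
(A, C2): Player 2 can switch to C1 (3 → 10). Not NE.
(A, C3): Player 1 can switch to B (1 → 11). Not NE.
(B, C1): Player 1 can switch to A (4 → 11). Not NE.
(B, C2): Player 1 can switch to A (2 → 9). Not NE.
(B, C3): Player 1 gets 11, best alternative 7; Player 2 gets 12, best alternative 10. No profitable deviation — NE.
(C, C1): Player 1 can switch to A (6 → 11). Not NE.
(C, C2): Player 1 can switch to A (8 → 9). Not NE.
(C, C3): Player 1 can switch to B (7 → 11). Not NE.

(A, C1), (B, C3)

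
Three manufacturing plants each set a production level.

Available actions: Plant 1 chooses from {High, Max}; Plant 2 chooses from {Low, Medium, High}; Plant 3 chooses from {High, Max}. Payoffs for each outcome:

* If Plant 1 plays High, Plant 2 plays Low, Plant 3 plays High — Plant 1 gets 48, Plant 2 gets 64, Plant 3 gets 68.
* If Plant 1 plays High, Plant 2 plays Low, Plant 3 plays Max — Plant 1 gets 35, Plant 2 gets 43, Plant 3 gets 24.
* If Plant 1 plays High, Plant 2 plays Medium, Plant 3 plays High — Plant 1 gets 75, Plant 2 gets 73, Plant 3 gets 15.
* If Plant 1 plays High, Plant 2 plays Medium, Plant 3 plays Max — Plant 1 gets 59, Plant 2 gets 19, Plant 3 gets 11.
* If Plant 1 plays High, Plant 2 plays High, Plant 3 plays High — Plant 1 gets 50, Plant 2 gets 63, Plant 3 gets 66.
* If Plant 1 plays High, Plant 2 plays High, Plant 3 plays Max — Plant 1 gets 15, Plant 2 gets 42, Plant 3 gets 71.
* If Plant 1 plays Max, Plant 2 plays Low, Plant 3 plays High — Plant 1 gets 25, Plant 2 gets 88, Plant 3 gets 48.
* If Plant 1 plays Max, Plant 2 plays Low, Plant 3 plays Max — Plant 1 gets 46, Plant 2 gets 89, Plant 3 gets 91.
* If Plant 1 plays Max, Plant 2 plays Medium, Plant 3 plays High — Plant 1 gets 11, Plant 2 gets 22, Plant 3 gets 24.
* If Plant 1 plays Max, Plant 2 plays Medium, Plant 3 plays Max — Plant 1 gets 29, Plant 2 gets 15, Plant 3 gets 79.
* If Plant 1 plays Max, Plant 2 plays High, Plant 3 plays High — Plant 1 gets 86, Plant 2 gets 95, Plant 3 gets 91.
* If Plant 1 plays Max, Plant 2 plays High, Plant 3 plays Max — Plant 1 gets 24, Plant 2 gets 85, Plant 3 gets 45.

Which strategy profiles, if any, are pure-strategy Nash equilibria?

Plant 1 against (Low, High): payoffs 48, 25 → best response High.
Plant 1 against (Low, Max): payoffs 35, 46 → best response Max.
Plant 1 against (Medium, High): payoffs 75, 11 → best response High.
Plant 1 against (Medium, Max): payoffs 59, 29 → best response High.
Plant 1 against (High, High): payoffs 50, 86 → best response Max.
Plant 1 against (High, Max): payoffs 15, 24 → best response Max.
Plant 2 against (High, High): payoffs 64, 73, 63 → best response Medium.
Plant 2 against (High, Max): payoffs 43, 19, 42 → best response Low.
Plant 2 against (Max, High): payoffs 88, 22, 95 → best response High.
Plant 2 against (Max, Max): payoffs 89, 15, 85 → best response Low.
Plant 3 against (High, Low): payoffs 68, 24 → best response High.
Plant 3 against (High, Medium): payoffs 15, 11 → best response High.
Plant 3 against (High, High): payoffs 66, 71 → best response Max.
Plant 3 against (Max, Low): payoffs 48, 91 → best response Max.
Plant 3 against (Max, Medium): payoffs 24, 79 → best response Max.
Plant 3 against (Max, High): payoffs 91, 45 → best response High.
Mutual best responses: (High, Medium, High); (Max, Low, Max); (Max, High, High).

Pure-strategy Nash equilibria: (High, Medium, High); (Max, Low, Max); (Max, High, High)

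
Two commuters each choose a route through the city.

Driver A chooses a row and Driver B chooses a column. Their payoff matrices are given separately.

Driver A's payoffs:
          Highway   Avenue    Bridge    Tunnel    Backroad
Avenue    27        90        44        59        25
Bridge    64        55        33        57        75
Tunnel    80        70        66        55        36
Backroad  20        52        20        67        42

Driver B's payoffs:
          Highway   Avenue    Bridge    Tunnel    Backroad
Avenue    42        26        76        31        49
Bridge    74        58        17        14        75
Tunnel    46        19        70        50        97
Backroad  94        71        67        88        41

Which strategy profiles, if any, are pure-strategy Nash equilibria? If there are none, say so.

The unique pure-strategy Nash equilibrium is (Bridge, Backroad).

Check each profile: it is a Nash equilibrium iff no player can strictly gain by switching unilaterally.
(Avenue, Highway): Driver A can switch to Bridge (27 → 64). Not NE.
(Avenue, Avenue): Driver B can switch to Highway (26 → 42). Not NE.
(Avenue, Bridge): Driver A can switch to Tunnel (44 → 66). Not NE.
(Avenue, Tunnel): Driver A can switch to Backroad (59 → 67). Not NE.
(Avenue, Backroad): Driver A can switch to Bridge (25 → 75). Not NE.
(Bridge, Highway): Driver A can switch to Tunnel (64 → 80). Not NE.
(Bridge, Avenue): Driver A can switch to Avenue (55 → 90). Not NE.
(Bridge, Bridge): Driver A can switch to Avenue (33 → 44). Not NE.
(Bridge, Tunnel): Driver A can switch to Avenue (57 → 59). Not NE.
(Bridge, Backroad): Driver A gets 75, best alternative 42; Driver B gets 75, best alternative 74. No profitable deviation — NE.
(Tunnel, Highway): Driver B can switch to Bridge (46 → 70). Not NE.
(Tunnel, Avenue): Driver A can switch to Avenue (70 → 90). Not NE.
(Tunnel, Bridge): Driver B can switch to Backroad (70 → 97). Not NE.
(The remaining 7 profiles each have a profitable deviation by the same check.)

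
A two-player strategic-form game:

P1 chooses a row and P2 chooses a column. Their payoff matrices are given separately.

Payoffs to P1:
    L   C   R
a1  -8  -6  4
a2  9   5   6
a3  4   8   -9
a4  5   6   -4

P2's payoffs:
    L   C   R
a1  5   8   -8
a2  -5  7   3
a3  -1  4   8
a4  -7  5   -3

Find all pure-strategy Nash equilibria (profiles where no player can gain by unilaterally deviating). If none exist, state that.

none

For each strategy profile, look for a profitable unilateral deviation.
(a1, L): P1 can switch to a2 (-8 → 9). Not NE.
(a1, C): P1 can switch to a2 (-6 → 5). Not NE.
(a1, R): P1 can switch to a2 (4 → 6). Not NE.
(a2, L): P2 can switch to C (-5 → 7). Not NE.
(a2, C): P1 can switch to a3 (5 → 8). Not NE.
(a2, R): P2 can switch to C (3 → 7). Not NE.
(a3, L): P1 can switch to a2 (4 → 9). Not NE.
(a3, C): P2 can switch to R (4 → 8). Not NE.
(a3, R): P1 can switch to a1 (-9 → 4). Not NE.
(a4, L): P1 can switch to a2 (5 → 9). Not NE.
(a4, C): P1 can switch to a3 (6 → 8). Not NE.
(a4, R): P1 can switch to a1 (-4 → 4). Not NE.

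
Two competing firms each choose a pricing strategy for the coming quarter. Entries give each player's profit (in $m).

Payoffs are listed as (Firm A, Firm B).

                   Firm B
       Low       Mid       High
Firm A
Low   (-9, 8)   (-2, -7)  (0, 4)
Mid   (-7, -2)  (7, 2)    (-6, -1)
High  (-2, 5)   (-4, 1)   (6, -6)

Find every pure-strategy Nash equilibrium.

(Low, Low): Firm A can switch to Mid (-9 → -7). Not NE.
(Low, Mid): Firm A can switch to Mid (-2 → 7). Not NE.
(Low, High): Firm A can switch to High (0 → 6). Not NE.
(Mid, Low): Firm A can switch to High (-7 → -2). Not NE.
(Mid, Mid): Firm A gets 7, best alternative -2; Firm B gets 2, best alternative -1. No profitable deviation — NE.
(Mid, High): Firm A can switch to Low (-6 → 0). Not NE.
(High, Low): Firm A gets -2, best alternative -7; Firm B gets 5, best alternative 1. No profitable deviation — NE.
(High, Mid): Firm A can switch to Low (-4 → -2). Not NE.
(High, High): Firm B can switch to Low (-6 → 5). Not NE.

(Mid, Mid) and (High, Low)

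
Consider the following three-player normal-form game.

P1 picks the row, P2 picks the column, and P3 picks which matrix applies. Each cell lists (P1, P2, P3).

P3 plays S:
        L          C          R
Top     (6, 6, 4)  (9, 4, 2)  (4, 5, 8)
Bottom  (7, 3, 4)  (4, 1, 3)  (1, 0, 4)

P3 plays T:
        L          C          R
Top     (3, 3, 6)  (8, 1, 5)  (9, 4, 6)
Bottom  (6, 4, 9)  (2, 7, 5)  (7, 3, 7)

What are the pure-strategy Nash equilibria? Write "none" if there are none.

none

P1 against (L, S): payoffs 6, 7 → best response Bottom.
P1 against (L, T): payoffs 3, 6 → best response Bottom.
P1 against (C, S): payoffs 9, 4 → best response Top.
P1 against (C, T): payoffs 8, 2 → best response Top.
P1 against (R, S): payoffs 4, 1 → best response Top.
P1 against (R, T): payoffs 9, 7 → best response Top.
P2 against (Top, S): payoffs 6, 4, 5 → best response L.
P2 against (Top, T): payoffs 3, 1, 4 → best response R.
P2 against (Bottom, S): payoffs 3, 1, 0 → best response L.
P2 against (Bottom, T): payoffs 4, 7, 3 → best response C.
P3 against (Top, L): payoffs 4, 6 → best response T.
P3 against (Top, C): payoffs 2, 5 → best response T.
P3 against (Top, R): payoffs 8, 6 → best response S.
P3 against (Bottom, L): payoffs 4, 9 → best response T.
P3 against (Bottom, C): payoffs 3, 5 → best response T.
P3 against (Bottom, R): payoffs 4, 7 → best response T.
No profile is a mutual best response for all players.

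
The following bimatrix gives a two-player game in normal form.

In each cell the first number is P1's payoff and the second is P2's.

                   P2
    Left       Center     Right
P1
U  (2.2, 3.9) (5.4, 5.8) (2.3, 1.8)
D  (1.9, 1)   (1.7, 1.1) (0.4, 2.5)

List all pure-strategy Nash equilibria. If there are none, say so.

Pure NE: (U, Center)

Check each profile: it is a Nash equilibrium iff no player can strictly gain by switching unilaterally.
(U, Left): P2 can switch to Center (3.9 → 5.8). Not NE.
(U, Center): P1 gets 5.4, best alternative 1.7; P2 gets 5.8, best alternative 3.9. No profitable deviation — NE.
(U, Right): P2 can switch to Left (1.8 → 3.9). Not NE.
(D, Left): P1 can switch to U (1.9 → 2.2). Not NE.
(D, Center): P1 can switch to U (1.7 → 5.4). Not NE.
(D, Right): P1 can switch to U (0.4 → 2.3). Not NE.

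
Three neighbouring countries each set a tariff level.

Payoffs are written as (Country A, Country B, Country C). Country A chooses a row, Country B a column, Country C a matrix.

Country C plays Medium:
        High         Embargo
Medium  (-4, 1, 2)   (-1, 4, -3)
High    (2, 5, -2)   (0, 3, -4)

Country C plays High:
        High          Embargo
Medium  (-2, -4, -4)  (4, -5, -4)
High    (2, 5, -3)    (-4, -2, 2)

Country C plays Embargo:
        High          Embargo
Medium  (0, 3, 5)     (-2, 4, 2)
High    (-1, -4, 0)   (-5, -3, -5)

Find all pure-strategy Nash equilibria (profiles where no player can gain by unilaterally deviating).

Pure NE: (Medium, Embargo, Embargo)

(Medium, High, Medium): Country A can switch to High (-4 → 2). Not NE.
(Medium, High, High): Country A can switch to High (-2 → 2). Not NE.
(Medium, High, Embargo): Country B can switch to Embargo (3 → 4). Not NE.
(Medium, Embargo, Medium): Country A can switch to High (-1 → 0). Not NE.
(Medium, Embargo, High): Country B can switch to High (-5 → -4). Not NE.
(Medium, Embargo, Embargo): Country A gets -2, best alternative -5; Country B gets 4, best alternative 3; Country C gets 2, best alternative -3. No profitable deviation — NE.
(High, High, Medium): Country C can switch to Embargo (-2 → 0). Not NE.
(The remaining 5 profiles each have a profitable deviation by the same check.)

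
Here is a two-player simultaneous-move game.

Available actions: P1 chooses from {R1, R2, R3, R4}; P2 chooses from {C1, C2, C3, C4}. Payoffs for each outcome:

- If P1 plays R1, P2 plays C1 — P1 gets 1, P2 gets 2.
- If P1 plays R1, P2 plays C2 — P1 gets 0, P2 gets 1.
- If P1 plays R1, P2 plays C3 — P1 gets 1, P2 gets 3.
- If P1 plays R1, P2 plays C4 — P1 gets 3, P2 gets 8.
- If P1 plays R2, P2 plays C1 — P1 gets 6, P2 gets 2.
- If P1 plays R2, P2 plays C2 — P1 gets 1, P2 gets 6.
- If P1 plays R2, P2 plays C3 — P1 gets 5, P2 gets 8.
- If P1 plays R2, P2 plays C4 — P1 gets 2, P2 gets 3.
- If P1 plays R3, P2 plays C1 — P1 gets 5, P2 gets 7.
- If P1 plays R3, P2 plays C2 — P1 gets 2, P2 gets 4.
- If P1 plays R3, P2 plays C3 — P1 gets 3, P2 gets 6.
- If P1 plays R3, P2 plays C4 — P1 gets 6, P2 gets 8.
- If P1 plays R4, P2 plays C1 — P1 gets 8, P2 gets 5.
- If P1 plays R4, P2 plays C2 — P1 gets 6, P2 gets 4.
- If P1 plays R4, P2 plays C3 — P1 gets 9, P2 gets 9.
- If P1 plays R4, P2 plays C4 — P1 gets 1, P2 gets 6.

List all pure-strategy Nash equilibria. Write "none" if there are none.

Check each profile: it is a Nash equilibrium iff no player can strictly gain by switching unilaterally.
(R1, C1): P1 can switch to R2 (1 → 6). Not NE.
(R1, C2): P1 can switch to R2 (0 → 1). Not NE.
(R1, C3): P1 can switch to R2 (1 → 5). Not NE.
(R1, C4): P1 can switch to R3 (3 → 6). Not NE.
(R2, C1): P1 can switch to R4 (6 → 8). Not NE.
(R2, C2): P1 can switch to R3 (1 → 2). Not NE.
(R2, C3): P1 can switch to R4 (5 → 9). Not NE.
(R2, C4): P1 can switch to R1 (2 → 3). Not NE.
(R3, C4): P1 gets 6, best alternative 3; P2 gets 8, best alternative 7. No profitable deviation — NE.
(R4, C3): P1 gets 9, best alternative 5; P2 gets 9, best alternative 6. No profitable deviation — NE.
(The remaining 6 profiles each have a profitable deviation by the same check.)

The pure Nash equilibria are (R3, C4); (R4, C3).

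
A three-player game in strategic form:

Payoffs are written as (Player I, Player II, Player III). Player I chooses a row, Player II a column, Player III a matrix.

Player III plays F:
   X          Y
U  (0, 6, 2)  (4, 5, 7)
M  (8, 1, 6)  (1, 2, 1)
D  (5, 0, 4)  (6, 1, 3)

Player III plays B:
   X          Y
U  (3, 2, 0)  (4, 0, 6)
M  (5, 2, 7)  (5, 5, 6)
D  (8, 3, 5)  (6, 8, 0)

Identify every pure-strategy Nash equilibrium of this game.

Player I against (X, F): payoffs 0, 8, 5 → best response M.
Player I against (X, B): payoffs 3, 5, 8 → best response D.
Player I against (Y, F): payoffs 4, 1, 6 → best response D.
Player I against (Y, B): payoffs 4, 5, 6 → best response D.
Player II against (U, F): payoffs 6, 5 → best response X.
Player II against (U, B): payoffs 2, 0 → best response X.
Player II against (M, F): payoffs 1, 2 → best response Y.
Player II against (M, B): payoffs 2, 5 → best response Y.
Player II against (D, F): payoffs 0, 1 → best response Y.
Player II against (D, B): payoffs 3, 8 → best response Y.
Player III against (U, X): payoffs 2, 0 → best response F.
Player III against (U, Y): payoffs 7, 6 → best response F.
Player III against (M, X): payoffs 6, 7 → best response B.
Player III against (M, Y): payoffs 1, 6 → best response B.
Player III against (D, X): payoffs 4, 5 → best response B.
Player III against (D, Y): payoffs 3, 0 → best response F.
Mutual best responses: (D, Y, F).

The unique pure-strategy Nash equilibrium is (D, Y, F).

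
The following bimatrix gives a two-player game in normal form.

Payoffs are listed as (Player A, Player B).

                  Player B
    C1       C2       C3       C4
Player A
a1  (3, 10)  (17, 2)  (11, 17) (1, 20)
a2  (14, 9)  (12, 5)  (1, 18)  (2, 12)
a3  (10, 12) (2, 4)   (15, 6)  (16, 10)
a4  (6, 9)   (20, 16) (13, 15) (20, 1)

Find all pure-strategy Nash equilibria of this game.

(a1, C1): Player A can switch to a2 (3 → 14). Not NE.
(a1, C2): Player A can switch to a4 (17 → 20). Not NE.
(a1, C3): Player A can switch to a3 (11 → 15). Not NE.
(a1, C4): Player A can switch to a2 (1 → 2). Not NE.
(a2, C1): Player B can switch to C3 (9 → 18). Not NE.
(a2, C2): Player A can switch to a1 (12 → 17). Not NE.
(a2, C3): Player A can switch to a1 (1 → 11). Not NE.
(a2, C4): Player A can switch to a3 (2 → 16). Not NE.
(a3, C1): Player A can switch to a2 (10 → 14). Not NE.
(a3, C2): Player A can switch to a1 (2 → 17). Not NE.
(a3, C3): Player B can switch to C1 (6 → 12). Not NE.
(a3, C4): Player A can switch to a4 (16 → 20). Not NE.
(a4, C2): Player A gets 20, best alternative 17; Player B gets 16, best alternative 15. No profitable deviation — NE.
(The remaining 3 profiles each have a profitable deviation by the same check.)

(a4, C2)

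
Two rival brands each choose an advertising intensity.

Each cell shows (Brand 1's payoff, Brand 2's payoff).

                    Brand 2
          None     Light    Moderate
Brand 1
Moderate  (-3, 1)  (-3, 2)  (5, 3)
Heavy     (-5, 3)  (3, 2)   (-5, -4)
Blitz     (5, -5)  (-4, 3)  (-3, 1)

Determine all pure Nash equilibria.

Brand 1 against None: payoffs -3, -5, 5 → best response Blitz.
Brand 1 against Light: payoffs -3, 3, -4 → best response Heavy.
Brand 1 against Moderate: payoffs 5, -5, -3 → best response Moderate.
Brand 2 against Moderate: payoffs 1, 2, 3 → best response Moderate.
Brand 2 against Heavy: payoffs 3, 2, -4 → best response None.
Brand 2 against Blitz: payoffs -5, 3, 1 → best response Light.
Mutual best responses: (Moderate, Moderate).

(Moderate, Moderate)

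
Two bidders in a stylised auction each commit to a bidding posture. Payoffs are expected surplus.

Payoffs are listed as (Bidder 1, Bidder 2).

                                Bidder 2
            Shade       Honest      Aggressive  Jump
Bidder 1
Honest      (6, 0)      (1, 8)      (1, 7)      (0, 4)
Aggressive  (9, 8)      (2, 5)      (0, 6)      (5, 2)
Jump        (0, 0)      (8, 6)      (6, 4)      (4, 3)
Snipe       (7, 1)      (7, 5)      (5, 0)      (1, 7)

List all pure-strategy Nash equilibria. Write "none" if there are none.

Bidder 1 against Shade: payoffs 6, 9, 0, 7 → best response Aggressive.
Bidder 1 against Honest: payoffs 1, 2, 8, 7 → best response Jump.
Bidder 1 against Aggressive: payoffs 1, 0, 6, 5 → best response Jump.
Bidder 1 against Jump: payoffs 0, 5, 4, 1 → best response Aggressive.
Bidder 2 against Honest: payoffs 0, 8, 7, 4 → best response Honest.
Bidder 2 against Aggressive: payoffs 8, 5, 6, 2 → best response Shade.
Bidder 2 against Jump: payoffs 0, 6, 4, 3 → best response Honest.
Bidder 2 against Snipe: payoffs 1, 5, 0, 7 → best response Jump.
Mutual best responses: (Aggressive, Shade); (Jump, Honest).

(Aggressive, Shade), (Jump, Honest)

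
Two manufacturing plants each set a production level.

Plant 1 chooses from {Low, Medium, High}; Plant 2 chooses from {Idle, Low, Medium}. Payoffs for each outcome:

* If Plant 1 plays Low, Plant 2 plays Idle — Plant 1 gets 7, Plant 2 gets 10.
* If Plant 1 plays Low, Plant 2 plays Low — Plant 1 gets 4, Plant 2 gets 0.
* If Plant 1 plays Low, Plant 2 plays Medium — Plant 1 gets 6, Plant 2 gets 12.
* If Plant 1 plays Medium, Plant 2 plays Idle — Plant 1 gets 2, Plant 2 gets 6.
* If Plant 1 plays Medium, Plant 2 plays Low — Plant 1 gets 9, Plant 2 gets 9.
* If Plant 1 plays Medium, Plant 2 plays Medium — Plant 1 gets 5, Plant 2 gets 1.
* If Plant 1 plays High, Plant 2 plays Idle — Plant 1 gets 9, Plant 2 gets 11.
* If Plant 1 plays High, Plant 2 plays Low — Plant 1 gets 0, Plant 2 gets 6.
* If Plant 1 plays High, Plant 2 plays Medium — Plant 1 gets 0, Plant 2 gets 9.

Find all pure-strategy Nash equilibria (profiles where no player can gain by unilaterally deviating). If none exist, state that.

(Low, Medium) and (Medium, Low) and (High, Idle)

Check each profile: it is a Nash equilibrium iff no player can strictly gain by switching unilaterally.
(Low, Idle): Plant 1 can switch to High (7 → 9). Not NE.
(Low, Low): Plant 1 can switch to Medium (4 → 9). Not NE.
(Low, Medium): Plant 1 gets 6, best alternative 5; Plant 2 gets 12, best alternative 10. No profitable deviation — NE.
(Medium, Idle): Plant 1 can switch to Low (2 → 7). Not NE.
(Medium, Low): Plant 1 gets 9, best alternative 4; Plant 2 gets 9, best alternative 6. No profitable deviation — NE.
(Medium, Medium): Plant 1 can switch to Low (5 → 6). Not NE.
(High, Idle): Plant 1 gets 9, best alternative 7; Plant 2 gets 11, best alternative 9. No profitable deviation — NE.
(High, Low): Plant 1 can switch to Low (0 → 4). Not NE.
(High, Medium): Plant 1 can switch to Low (0 → 6). Not NE.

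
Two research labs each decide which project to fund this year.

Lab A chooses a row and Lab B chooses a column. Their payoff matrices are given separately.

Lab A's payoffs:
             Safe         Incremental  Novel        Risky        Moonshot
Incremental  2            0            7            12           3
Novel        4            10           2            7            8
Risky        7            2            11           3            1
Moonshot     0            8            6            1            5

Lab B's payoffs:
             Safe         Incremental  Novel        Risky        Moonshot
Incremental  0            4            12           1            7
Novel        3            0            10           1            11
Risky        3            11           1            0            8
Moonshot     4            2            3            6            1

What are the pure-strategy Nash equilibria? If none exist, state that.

Lab A against Safe: payoffs 2, 4, 7, 0 → best response Risky.
Lab A against Incremental: payoffs 0, 10, 2, 8 → best response Novel.
Lab A against Novel: payoffs 7, 2, 11, 6 → best response Risky.
Lab A against Risky: payoffs 12, 7, 3, 1 → best response Incremental.
Lab A against Moonshot: payoffs 3, 8, 1, 5 → best response Novel.
Lab B against Incremental: payoffs 0, 4, 12, 1, 7 → best response Novel.
Lab B against Novel: payoffs 3, 0, 10, 1, 11 → best response Moonshot.
Lab B against Risky: payoffs 3, 11, 1, 0, 8 → best response Incremental.
Lab B against Moonshot: payoffs 4, 2, 3, 6, 1 → best response Risky.
Mutual best responses: (Novel, Moonshot).

Pure NE: (Novel, Moonshot)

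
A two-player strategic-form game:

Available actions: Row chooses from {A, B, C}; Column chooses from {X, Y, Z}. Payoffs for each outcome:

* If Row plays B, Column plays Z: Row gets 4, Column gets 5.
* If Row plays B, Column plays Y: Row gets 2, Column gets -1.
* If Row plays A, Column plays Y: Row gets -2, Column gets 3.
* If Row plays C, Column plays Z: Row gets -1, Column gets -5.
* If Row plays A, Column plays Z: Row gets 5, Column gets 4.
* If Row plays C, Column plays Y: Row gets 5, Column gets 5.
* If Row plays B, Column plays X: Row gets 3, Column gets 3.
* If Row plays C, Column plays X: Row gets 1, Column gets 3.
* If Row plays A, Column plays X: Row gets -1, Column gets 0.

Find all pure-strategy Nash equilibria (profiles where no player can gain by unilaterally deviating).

Pure-strategy Nash equilibria: (A, Z) and (C, Y)

Row against X: payoffs -1, 3, 1 → best response B.
Row against Y: payoffs -2, 2, 5 → best response C.
Row against Z: payoffs 5, 4, -1 → best response A.
Column against A: payoffs 0, 3, 4 → best response Z.
Column against B: payoffs 3, -1, 5 → best response Z.
Column against C: payoffs 3, 5, -5 → best response Y.
Mutual best responses: (A, Z); (C, Y).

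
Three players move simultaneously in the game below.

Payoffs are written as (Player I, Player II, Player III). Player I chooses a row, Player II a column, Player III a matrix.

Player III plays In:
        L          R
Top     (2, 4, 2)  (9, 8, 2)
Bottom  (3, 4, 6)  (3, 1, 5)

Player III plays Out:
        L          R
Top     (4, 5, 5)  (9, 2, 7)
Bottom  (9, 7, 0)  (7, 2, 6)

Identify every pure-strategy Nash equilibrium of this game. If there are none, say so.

(Bottom, L, In)

Check each profile: it is a Nash equilibrium iff no player can strictly gain by switching unilaterally.
(Top, L, In): Player I can switch to Bottom (2 → 3). Not NE.
(Top, L, Out): Player I can switch to Bottom (4 → 9). Not NE.
(Top, R, In): Player III can switch to Out (2 → 7). Not NE.
(Top, R, Out): Player II can switch to L (2 → 5). Not NE.
(Bottom, L, In): Player I gets 3, best alternative 2; Player II gets 4, best alternative 1; Player III gets 6, best alternative 0. No profitable deviation — NE.
(Bottom, L, Out): Player III can switch to In (0 → 6). Not NE.
(Bottom, R, In): Player I can switch to Top (3 → 9). Not NE.
(Bottom, R, Out): Player I can switch to Top (7 → 9). Not NE.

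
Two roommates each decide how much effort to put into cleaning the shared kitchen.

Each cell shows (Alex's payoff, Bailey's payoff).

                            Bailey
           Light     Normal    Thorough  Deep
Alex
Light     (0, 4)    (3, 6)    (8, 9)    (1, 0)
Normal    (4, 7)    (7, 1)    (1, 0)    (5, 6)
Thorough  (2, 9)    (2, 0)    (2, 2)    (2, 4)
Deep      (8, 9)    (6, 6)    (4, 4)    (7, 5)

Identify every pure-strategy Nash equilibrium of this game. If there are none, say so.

Mark each player's best response to every combination of opponents' strategies; a profile where every player is best-responding is a pure Nash equilibrium.
Alex against Light: payoffs 0, 4, 2, 8 → best response Deep.
Alex against Normal: payoffs 3, 7, 2, 6 → best response Normal.
Alex against Thorough: payoffs 8, 1, 2, 4 → best response Light.
Alex against Deep: payoffs 1, 5, 2, 7 → best response Deep.
Bailey against Light: payoffs 4, 6, 9, 0 → best response Thorough.
Bailey against Normal: payoffs 7, 1, 0, 6 → best response Light.
Bailey against Thorough: payoffs 9, 0, 2, 4 → best response Light.
Bailey against Deep: payoffs 9, 6, 4, 5 → best response Light.
Mutual best responses: (Light, Thorough); (Deep, Light).

The pure Nash equilibria are (Light, Thorough), (Deep, Light).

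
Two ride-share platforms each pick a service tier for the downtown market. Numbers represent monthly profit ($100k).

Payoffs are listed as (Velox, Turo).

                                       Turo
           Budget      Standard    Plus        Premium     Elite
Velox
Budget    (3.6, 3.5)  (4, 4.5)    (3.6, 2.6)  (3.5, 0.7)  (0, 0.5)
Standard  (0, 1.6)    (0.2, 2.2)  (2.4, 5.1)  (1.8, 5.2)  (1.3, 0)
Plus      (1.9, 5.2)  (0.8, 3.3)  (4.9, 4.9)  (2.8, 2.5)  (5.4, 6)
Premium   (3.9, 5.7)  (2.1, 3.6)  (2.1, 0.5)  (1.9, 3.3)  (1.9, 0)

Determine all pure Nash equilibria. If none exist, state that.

Velox against Budget: payoffs 3.6, 0, 1.9, 3.9 → best response Premium.
Velox against Standard: payoffs 4, 0.2, 0.8, 2.1 → best response Budget.
Velox against Plus: payoffs 3.6, 2.4, 4.9, 2.1 → best response Plus.
Velox against Premium: payoffs 3.5, 1.8, 2.8, 1.9 → best response Budget.
Velox against Elite: payoffs 0, 1.3, 5.4, 1.9 → best response Plus.
Turo against Budget: payoffs 3.5, 4.5, 2.6, 0.7, 0.5 → best response Standard.
Turo against Standard: payoffs 1.6, 2.2, 5.1, 5.2, 0 → best response Premium.
Turo against Plus: payoffs 5.2, 3.3, 4.9, 2.5, 6 → best response Elite.
Turo against Premium: payoffs 5.7, 3.6, 0.5, 3.3, 0 → best response Budget.
Mutual best responses: (Budget, Standard); (Plus, Elite); (Premium, Budget).

Pure-strategy Nash equilibria: (Budget, Standard); (Plus, Elite); (Premium, Budget)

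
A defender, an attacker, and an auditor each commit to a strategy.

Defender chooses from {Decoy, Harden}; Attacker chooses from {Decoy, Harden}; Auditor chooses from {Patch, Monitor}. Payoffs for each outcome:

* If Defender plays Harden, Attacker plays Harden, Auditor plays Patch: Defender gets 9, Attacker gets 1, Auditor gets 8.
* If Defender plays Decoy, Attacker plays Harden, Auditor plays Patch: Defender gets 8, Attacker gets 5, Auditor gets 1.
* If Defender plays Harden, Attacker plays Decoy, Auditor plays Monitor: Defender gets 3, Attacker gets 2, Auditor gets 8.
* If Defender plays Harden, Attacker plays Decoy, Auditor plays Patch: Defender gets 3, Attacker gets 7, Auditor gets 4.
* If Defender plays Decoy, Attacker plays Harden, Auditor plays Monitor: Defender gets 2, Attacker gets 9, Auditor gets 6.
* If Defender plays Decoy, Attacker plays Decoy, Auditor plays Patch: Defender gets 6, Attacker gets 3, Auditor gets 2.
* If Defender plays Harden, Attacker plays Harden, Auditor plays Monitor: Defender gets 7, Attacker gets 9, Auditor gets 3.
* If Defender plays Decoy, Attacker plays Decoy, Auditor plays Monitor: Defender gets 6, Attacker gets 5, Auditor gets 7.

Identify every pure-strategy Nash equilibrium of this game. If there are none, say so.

(Decoy, Decoy, Patch): Attacker can switch to Harden (3 → 5). Not NE.
(Decoy, Decoy, Monitor): Attacker can switch to Harden (5 → 9). Not NE.
(Decoy, Harden, Patch): Defender can switch to Harden (8 → 9). Not NE.
(Decoy, Harden, Monitor): Defender can switch to Harden (2 → 7). Not NE.
(Harden, Decoy, Patch): Defender can switch to Decoy (3 → 6). Not NE.
(Harden, Decoy, Monitor): Defender can switch to Decoy (3 → 6). Not NE.
(The remaining 2 profiles each have a profitable deviation by the same check.)

This game has no pure Nash equilibrium.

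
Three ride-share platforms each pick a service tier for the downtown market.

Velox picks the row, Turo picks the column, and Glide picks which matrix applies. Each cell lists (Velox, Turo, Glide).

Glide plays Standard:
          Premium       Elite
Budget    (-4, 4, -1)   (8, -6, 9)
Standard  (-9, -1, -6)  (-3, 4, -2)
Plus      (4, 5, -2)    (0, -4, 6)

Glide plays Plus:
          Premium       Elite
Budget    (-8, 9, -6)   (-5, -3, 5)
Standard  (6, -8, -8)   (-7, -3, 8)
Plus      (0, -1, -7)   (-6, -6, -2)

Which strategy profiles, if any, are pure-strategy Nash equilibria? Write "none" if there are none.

Check each profile: it is a Nash equilibrium iff no player can strictly gain by switching unilaterally.
(Budget, Premium, Standard): Velox can switch to Plus (-4 → 4). Not NE.
(Budget, Premium, Plus): Velox can switch to Standard (-8 → 6). Not NE.
(Budget, Elite, Standard): Turo can switch to Premium (-6 → 4). Not NE.
(Budget, Elite, Plus): Turo can switch to Premium (-3 → 9). Not NE.
(Standard, Premium, Standard): Velox can switch to Budget (-9 → -4). Not NE.
(Standard, Premium, Plus): Turo can switch to Elite (-8 → -3). Not NE.
(Standard, Elite, Standard): Velox can switch to Budget (-3 → 8). Not NE.
(Standard, Elite, Plus): Velox can switch to Budget (-7 → -5). Not NE.
(Plus, Premium, Standard): Velox gets 4, best alternative -4; Turo gets 5, best alternative -4; Glide gets -2, best alternative -7. No profitable deviation — NE.
(Plus, Premium, Plus): Velox can switch to Standard (0 → 6). Not NE.
(Plus, Elite, Standard): Velox can switch to Budget (0 → 8). Not NE.
(The remaining 1 profile has a profitable deviation by the same check.)

Pure NE: (Plus, Premium, Standard)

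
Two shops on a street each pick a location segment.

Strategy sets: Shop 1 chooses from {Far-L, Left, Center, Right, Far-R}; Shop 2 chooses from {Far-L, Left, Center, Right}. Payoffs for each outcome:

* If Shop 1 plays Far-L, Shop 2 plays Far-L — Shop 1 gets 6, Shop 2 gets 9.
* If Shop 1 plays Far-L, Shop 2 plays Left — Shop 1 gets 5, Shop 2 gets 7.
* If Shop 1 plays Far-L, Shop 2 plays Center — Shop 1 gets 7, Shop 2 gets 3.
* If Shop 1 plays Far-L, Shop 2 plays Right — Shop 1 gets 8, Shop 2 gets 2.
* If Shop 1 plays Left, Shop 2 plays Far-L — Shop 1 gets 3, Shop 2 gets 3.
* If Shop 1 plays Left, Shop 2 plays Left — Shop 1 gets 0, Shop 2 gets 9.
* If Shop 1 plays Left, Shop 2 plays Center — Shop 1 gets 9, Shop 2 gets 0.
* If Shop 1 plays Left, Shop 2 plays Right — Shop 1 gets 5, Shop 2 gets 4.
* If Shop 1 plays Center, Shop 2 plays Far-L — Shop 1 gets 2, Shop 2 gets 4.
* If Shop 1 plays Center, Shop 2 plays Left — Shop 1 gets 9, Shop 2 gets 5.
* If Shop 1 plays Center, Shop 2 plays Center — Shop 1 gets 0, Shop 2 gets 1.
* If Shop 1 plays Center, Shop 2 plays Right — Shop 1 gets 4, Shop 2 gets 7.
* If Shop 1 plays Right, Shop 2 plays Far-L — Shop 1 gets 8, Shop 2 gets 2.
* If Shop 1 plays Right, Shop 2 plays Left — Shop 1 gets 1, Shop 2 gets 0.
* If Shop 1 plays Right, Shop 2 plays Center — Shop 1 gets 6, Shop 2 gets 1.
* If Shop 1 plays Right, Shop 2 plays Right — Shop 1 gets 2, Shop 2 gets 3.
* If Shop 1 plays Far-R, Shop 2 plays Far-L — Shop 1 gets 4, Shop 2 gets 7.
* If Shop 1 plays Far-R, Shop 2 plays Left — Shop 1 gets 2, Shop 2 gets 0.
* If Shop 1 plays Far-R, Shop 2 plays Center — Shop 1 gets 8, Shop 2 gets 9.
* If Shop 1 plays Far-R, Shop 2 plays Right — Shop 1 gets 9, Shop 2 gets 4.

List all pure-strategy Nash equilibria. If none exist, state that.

Mark each player's best response to every combination of opponents' strategies; a profile where every player is best-responding is a pure Nash equilibrium.
Shop 1 against Far-L: payoffs 6, 3, 2, 8, 4 → best response Right.
Shop 1 against Left: payoffs 5, 0, 9, 1, 2 → best response Center.
Shop 1 against Center: payoffs 7, 9, 0, 6, 8 → best response Left.
Shop 1 against Right: payoffs 8, 5, 4, 2, 9 → best response Far-R.
Shop 2 against Far-L: payoffs 9, 7, 3, 2 → best response Far-L.
Shop 2 against Left: payoffs 3, 9, 0, 4 → best response Left.
Shop 2 against Center: payoffs 4, 5, 1, 7 → best response Right.
Shop 2 against Right: payoffs 2, 0, 1, 3 → best response Right.
Shop 2 against Far-R: payoffs 7, 0, 9, 4 → best response Center.
No profile is a mutual best response for all players.

No pure-strategy Nash equilibrium.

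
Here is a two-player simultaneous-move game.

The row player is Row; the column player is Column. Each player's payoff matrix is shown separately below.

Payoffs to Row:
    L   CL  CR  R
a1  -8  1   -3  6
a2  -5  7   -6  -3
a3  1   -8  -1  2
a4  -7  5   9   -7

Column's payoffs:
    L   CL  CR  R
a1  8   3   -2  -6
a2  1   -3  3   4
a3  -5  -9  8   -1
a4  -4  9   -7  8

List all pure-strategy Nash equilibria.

Row against L: payoffs -8, -5, 1, -7 → best response a3.
Row against CL: payoffs 1, 7, -8, 5 → best response a2.
Row against CR: payoffs -3, -6, -1, 9 → best response a4.
Row against R: payoffs 6, -3, 2, -7 → best response a1.
Column against a1: payoffs 8, 3, -2, -6 → best response L.
Column against a2: payoffs 1, -3, 3, 4 → best response R.
Column against a3: payoffs -5, -9, 8, -1 → best response CR.
Column against a4: payoffs -4, 9, -7, 8 → best response CL.
No profile is a mutual best response for all players.

none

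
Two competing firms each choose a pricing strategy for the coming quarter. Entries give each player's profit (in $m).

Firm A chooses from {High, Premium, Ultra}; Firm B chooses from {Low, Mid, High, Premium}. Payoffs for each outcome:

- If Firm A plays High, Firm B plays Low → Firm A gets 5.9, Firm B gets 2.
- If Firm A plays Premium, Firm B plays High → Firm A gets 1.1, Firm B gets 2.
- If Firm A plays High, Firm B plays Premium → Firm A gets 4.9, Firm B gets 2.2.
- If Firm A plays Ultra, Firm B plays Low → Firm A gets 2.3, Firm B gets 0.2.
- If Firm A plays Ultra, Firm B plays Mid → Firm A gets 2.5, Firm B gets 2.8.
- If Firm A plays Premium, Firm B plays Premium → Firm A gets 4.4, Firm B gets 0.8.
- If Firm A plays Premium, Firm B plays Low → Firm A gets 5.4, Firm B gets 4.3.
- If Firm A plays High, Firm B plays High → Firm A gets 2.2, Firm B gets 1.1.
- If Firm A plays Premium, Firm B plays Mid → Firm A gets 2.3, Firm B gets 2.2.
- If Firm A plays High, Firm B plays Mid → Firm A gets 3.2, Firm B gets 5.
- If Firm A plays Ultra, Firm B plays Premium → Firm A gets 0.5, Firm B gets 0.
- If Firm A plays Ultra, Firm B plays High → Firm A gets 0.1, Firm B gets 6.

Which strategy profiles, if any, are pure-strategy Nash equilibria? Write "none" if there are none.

Pure NE: (High, Mid)

Firm A against Low: payoffs 5.9, 5.4, 2.3 → best response High.
Firm A against Mid: payoffs 3.2, 2.3, 2.5 → best response High.
Firm A against High: payoffs 2.2, 1.1, 0.1 → best response High.
Firm A against Premium: payoffs 4.9, 4.4, 0.5 → best response High.
Firm B against High: payoffs 2, 5, 1.1, 2.2 → best response Mid.
Firm B against Premium: payoffs 4.3, 2.2, 2, 0.8 → best response Low.
Firm B against Ultra: payoffs 0.2, 2.8, 6, 0 → best response High.
Mutual best responses: (High, Mid).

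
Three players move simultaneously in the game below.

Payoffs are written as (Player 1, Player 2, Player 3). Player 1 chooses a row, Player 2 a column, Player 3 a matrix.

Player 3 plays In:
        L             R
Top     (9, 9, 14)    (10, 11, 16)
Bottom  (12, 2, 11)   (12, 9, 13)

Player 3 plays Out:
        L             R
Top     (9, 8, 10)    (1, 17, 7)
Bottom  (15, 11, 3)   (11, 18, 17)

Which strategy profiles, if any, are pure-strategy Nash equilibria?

The unique pure-strategy Nash equilibrium is (Bottom, R, Out).

Player 1 against (L, In): payoffs 9, 12 → best response Bottom.
Player 1 against (L, Out): payoffs 9, 15 → best response Bottom.
Player 1 against (R, In): payoffs 10, 12 → best response Bottom.
Player 1 against (R, Out): payoffs 1, 11 → best response Bottom.
Player 2 against (Top, In): payoffs 9, 11 → best response R.
Player 2 against (Top, Out): payoffs 8, 17 → best response R.
Player 2 against (Bottom, In): payoffs 2, 9 → best response R.
Player 2 against (Bottom, Out): payoffs 11, 18 → best response R.
Player 3 against (Top, L): payoffs 14, 10 → best response In.
Player 3 against (Top, R): payoffs 16, 7 → best response In.
Player 3 against (Bottom, L): payoffs 11, 3 → best response In.
Player 3 against (Bottom, R): payoffs 13, 17 → best response Out.
Mutual best responses: (Bottom, R, Out).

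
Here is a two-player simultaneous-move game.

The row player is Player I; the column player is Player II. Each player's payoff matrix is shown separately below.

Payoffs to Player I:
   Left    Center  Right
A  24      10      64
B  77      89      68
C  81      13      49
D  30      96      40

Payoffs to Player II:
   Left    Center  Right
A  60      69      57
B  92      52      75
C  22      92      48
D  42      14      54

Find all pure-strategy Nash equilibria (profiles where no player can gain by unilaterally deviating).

none

(A, Left): Player I can switch to B (24 → 77). Not NE.
(A, Center): Player I can switch to B (10 → 89). Not NE.
(A, Right): Player I can switch to B (64 → 68). Not NE.
(B, Left): Player I can switch to C (77 → 81). Not NE.
(B, Center): Player I can switch to D (89 → 96). Not NE.
(B, Right): Player II can switch to Left (75 → 92). Not NE.
(C, Left): Player II can switch to Center (22 → 92). Not NE.
(C, Center): Player I can switch to B (13 → 89). Not NE.
(The remaining 4 profiles each have a profitable deviation by the same check.)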